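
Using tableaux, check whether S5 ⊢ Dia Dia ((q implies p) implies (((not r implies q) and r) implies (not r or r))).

Tableau for the negation not Dia Dia ((q implies p) implies (((not r implies q) and r) implies (not r or r))):
1. not Dia Dia ((q implies p) implies (((not r implies q) and r) implies (not r or r))), 0
2. not Dia ((q implies p) implies (((not r implies q) and r) implies (not r or r))), 0
3. not ((q implies p) implies (((not r implies q) and r) implies (not r or r))), 0
4. q implies p, 0
5. not (((not r implies q) and r) implies (not r or r)), 0
6. (not r implies q) and r, 0
7. not (not r or r), 0
8. not r implies q, 0
9. r, 0
10. not r, 0
Accessibility: 0R0
Branch closes: r and not r both at 0.
Every branch of the negation's tableau closes; the branch above is one of them.

Yes, valid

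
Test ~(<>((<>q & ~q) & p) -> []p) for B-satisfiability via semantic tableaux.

Satisfiable (open branch found)

1. ~(<>((<>q & ~q) & p) -> []p), u
2. <>((<>q & ~q) & p), u
3. ~[]p, u
4. (<>q & ~q) & p, v
5. <>q & ~q, v
6. p, v
7. <>q, v
8. ~q, v
9. ~p, w
10. q, x
Accessibility: uRu, uRv, uRw, vRu, vRv, vRx, wRu, wRw, xRv, xRx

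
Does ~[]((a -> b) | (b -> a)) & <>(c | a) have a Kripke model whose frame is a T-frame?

1. ~[]((a -> b) | (b -> a)) & <>(c | a), u
2. ~[]((a -> b) | (b -> a)), u
3. <>(c | a), u
4. ~((a -> b) | (b -> a)), v
5. ~(a -> b), v
6. ~(b -> a), v
7. a, v
8. ~b, v
9. b, v
10. ~a, v
Accessibility: uRu, uRv, vRv
Branch closes: b and ~b both at v.
(One branch shown.) All branches close.

No, unsatisfiable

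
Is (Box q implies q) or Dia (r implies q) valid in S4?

Tableau for the negation not ((Box q implies q) or Dia (r implies q)):
1. not ((Box q implies q) or Dia (r implies q)), w0
2. not (Box q implies q), w0   [neg-or-rule on 1]
3. not Dia (r implies q), w0   [neg-or-rule on 1]
4. Box q, w0   [neg-implies-rule on 2]
5. not q, w0   [neg-implies-rule on 2]
6. not (r implies q), w0   [neg-Dia-rule on 3 via w0Rw0]
7. r, w0   [neg-implies-rule on 6]
8. q, w0   [Box-rule on 4 via w0Rw0]
Accessibility: w0Rw0
Branch closes: q and not q both at w0.
All branches of the negation close; one closing branch shown above.

Valid in S4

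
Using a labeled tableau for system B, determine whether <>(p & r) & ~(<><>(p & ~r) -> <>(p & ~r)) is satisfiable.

1. <>(p & r) & ~(<><>(p & ~r) -> <>(p & ~r)), 0
2. <>(p & r), 0
3. ~(<><>(p & ~r) -> <>(p & ~r)), 0
4. <><>(p & ~r), 0
5. ~<>(p & ~r), 0
6. ~(p & ~r), 0
7. r, 0
8. p & r, 1
9. p, 1
10. r, 1
11. ~(p & ~r), 1
12. <>(p & ~r), 2
13. ~(p & ~r), 2
14. r, 2
15. p & ~r, 3
16. p, 3
17. ~r, 3
Accessibility: 0R0, 0R1, 0R2, 1R0, 1R1, 2R0, 2R2, 2R3, 3R2, 3R3

Satisfiable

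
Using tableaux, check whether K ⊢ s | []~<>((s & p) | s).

Invalid (countermodel exists)

Tableau for the negation ~(s | []~<>((s & p) | s)):
1. ~(s | []~<>((s & p) | s)), u
2. ~s, u
3. ~[]~<>((s & p) | s), u
4. <>((s & p) | s), v
5. (s & p) | s, w
6. s, w
Accessibility: uRv, vRw
The negation has an open branch (countermodel exists).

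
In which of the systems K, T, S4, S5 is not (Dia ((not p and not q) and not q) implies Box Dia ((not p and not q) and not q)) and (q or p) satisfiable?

K, T, S4

S5-tableau for the formula:
1. not (Dia ((not p and not q) and not q) implies Box Dia ((not p and not q) and not q)) and (q or p), w0
2. not (Dia ((not p and not q) and not q) implies Box Dia ((not p and not q) and not q)), w0
3. q or p, w0
4. Dia ((not p and not q) and not q), w0
5. not Box Dia ((not p and not q) and not q), w0
6. p, w0
7. (not p and not q) and not q, w1
8. not p and not q, w1
9. not q, w1
10. not p, w1
11. not Dia ((not p and not q) and not q), w2
12. not ((not p and not q) and not q), w0
13. not ((not p and not q) and not q), w1
14. not ((not p and not q) and not q), w2
15. not (not p and not q), w0
16. not (not p and not q), w1
17. q, w2
18. q, w0
19. q, w1
Accessibility: w0Rw0, w0Rw1, w0Rw2, w1Rw0, w1Rw1, w1Rw2, w2Rw0, w2Rw1, w2Rw2
Branch closes: q and not q both at w1.
Every branch closes (one shown): unsatisfiable in S5.
S4-tableau for the formula:
1. not (Dia ((not p and not q) and not q) implies Box Dia ((not p and not q) and not q)) and (q or p), w0
2. not (Dia ((not p and not q) and not q) implies Box Dia ((not p and not q) and not q)), w0
3. q or p, w0
4. Dia ((not p and not q) and not q), w0
5. not Box Dia ((not p and not q) and not q), w0
6. p, w0
7. (not p and not q) and not q, w1
8. not p and not q, w1
9. not q, w1
10. not p, w1
11. not Dia ((not p and not q) and not q), w2
12. not ((not p and not q) and not q), w2
13. q, w2
Accessibility: w0Rw0, w0Rw1, w0Rw2, w1Rw1, w2Rw2
Complete open branch: satisfiable in S4, hence also in K, T (this S4-model is also a K-model and a T-model).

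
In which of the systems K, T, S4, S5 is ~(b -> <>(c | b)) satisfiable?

K-tableau for the formula:
1. ~(b -> <>(c | b)), 0
2. b, 0
3. ~<>(c | b), 0
Complete open branch: satisfiable in K.
T-tableau for the formula:
1. ~(b -> <>(c | b)), 0
2. b, 0
3. ~<>(c | b), 0
4. ~(c | b), 0
5. ~c, 0
6. ~b, 0
Accessibility: 0R0
Branch closes: b and ~b both at 0.
Every branch closes (one shown): unsatisfiable in T, hence also in S4, S5 (every S4/S5-frame is a T-frame).

K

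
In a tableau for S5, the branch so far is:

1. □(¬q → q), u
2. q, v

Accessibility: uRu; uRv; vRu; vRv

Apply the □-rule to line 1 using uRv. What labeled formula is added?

¬q → q, v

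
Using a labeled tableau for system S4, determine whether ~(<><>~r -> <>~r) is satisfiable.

1. ~(<><>~r -> <>~r), w0
2. <><>~r, w0   [~->-rule on 1]
3. ~<>~r, w0   [~->-rule on 1]
4. r, w0   [~<>-rule on 3 via w0Rw0]
5. <>~r, w1   [<>-rule on 2: fresh world w1, w0Rw1]
6. r, w1   [~<>-rule on 3 via w0Rw1]
7. ~r, w2   [<>-rule on 5: fresh world w2, w1Rw2]
8. r, w2   [~<>-rule on 3 via w0Rw2]
Accessibility: w0Rw0, w0Rw1, w0Rw2, w1Rw1, w1Rw2, w2Rw2
Branch closes: r and ~r both at w2.
(One branch shown.) All branches close.

No, unsatisfiable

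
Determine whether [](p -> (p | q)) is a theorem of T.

Yes, valid

Tableau for the negation ~[](p -> (p | q)):
1. ~[](p -> (p | q)), u
2. ~(p -> (p | q)), v   [~[]-rule on 1: fresh world v, uRv]
3. p, v   [~->-rule on 2]
4. ~(p | q), v   [~->-rule on 2]
5. ~p, v   [~|-rule on 4]
6. ~q, v   [~|-rule on 4]
Accessibility: uRu, uRv, vRv
Branch closes: p and ~p both at v.
Every branch of the negation's tableau closes; the branch above is one of them.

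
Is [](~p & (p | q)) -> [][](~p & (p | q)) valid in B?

Not valid

Tableau for the negation ~([](~p & (p | q)) -> [][](~p & (p | q))):
1. ~([](~p & (p | q)) -> [][](~p & (p | q))), w0
2. [](~p & (p | q)), w0
3. ~[][](~p & (p | q)), w0
4. ~p & (p | q), w0
5. ~p, w0
6. p | q, w0
7. q, w0
8. ~[](~p & (p | q)), w1
9. ~p & (p | q), w1
10. ~p, w1
11. p | q, w1
12. q, w1
13. ~(~p & (p | q)), w2
14. ~(p | q), w2
15. ~p, w2
16. ~q, w2
Accessibility: w0Rw0, w0Rw1, w1Rw0, w1Rw1, w1Rw2, w2Rw1, w2Rw2
The negation has an open branch (countermodel exists).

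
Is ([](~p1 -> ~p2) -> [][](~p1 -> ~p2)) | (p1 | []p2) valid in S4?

Tableau for the negation ~(([](~p1 -> ~p2) -> [][](~p1 -> ~p2)) | (p1 | []p2)):
1. ~(([](~p1 -> ~p2) -> [][](~p1 -> ~p2)) | (p1 | []p2)), w0
2. ~([](~p1 -> ~p2) -> [][](~p1 -> ~p2)), w0
3. ~(p1 | []p2), w0
4. [](~p1 -> ~p2), w0
5. ~[][](~p1 -> ~p2), w0
6. ~p1, w0
7. ~[]p2, w0
8. ~p1 -> ~p2, w0
9. ~p2, w0
10. ~[](~p1 -> ~p2), w1
11. ~p1 -> ~p2, w1
12. ~p2, w1
13. ~p2, w2
14. ~p1 -> ~p2, w2
15. ~(~p1 -> ~p2), w3
16. ~p1, w3
17. p2, w3
18. ~p1 -> ~p2, w3
19. ~p2, w3
Accessibility: w0Rw0, w0Rw1, w0Rw2, w0Rw3, w1Rw1, w1Rw3, w2Rw2, w3Rw3
Branch closes: p2 and ~p2 both at w3.
Every branch of the negation's tableau closes; the branch above is one of them.

Valid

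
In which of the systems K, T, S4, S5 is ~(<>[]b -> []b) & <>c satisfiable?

K, T, S4

S4-tableau for the formula:
1. ~(<>[]b -> []b) & <>c, w0
2. ~(<>[]b -> []b), w0
3. <>c, w0
4. <>[]b, w0
5. ~[]b, w0
6. c, w1
7. []b, w2
8. b, w2
9. ~b, w3
Accessibility: w0Rw0, w0Rw1, w0Rw2, w0Rw3, w1Rw1, w2Rw2, w3Rw3
Complete open branch: satisfiable in S4, hence also in K, T (this S4-model is also a K-model and a T-model).
S5-tableau for the formula:
1. ~(<>[]b -> []b) & <>c, w0
2. ~(<>[]b -> []b), w0
3. <>c, w0
4. <>[]b, w0
5. ~[]b, w0
6. c, w1
7. []b, w2
8. b, w0
9. b, w1
10. b, w2
11. ~b, w3
12. b, w3
Accessibility: w0Rw0, w0Rw1, w0Rw2, w0Rw3, w1Rw0, w1Rw1, w1Rw2, w1Rw3, w2Rw0, w2Rw1, w2Rw2, w2Rw3, w3Rw0, w3Rw1, w3Rw2, w3Rw3
Branch closes: b and ~b both at w3.
Every branch closes (one shown): unsatisfiable in S5.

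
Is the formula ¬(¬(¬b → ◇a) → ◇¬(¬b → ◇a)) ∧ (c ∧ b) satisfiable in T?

Unsatisfiable (every branch closes)

1. ¬(¬(¬b → ◇a) → ◇¬(¬b → ◇a)) ∧ (c ∧ b), u
2. ¬(¬(¬b → ◇a) → ◇¬(¬b → ◇a)), u
3. c ∧ b, u
4. ¬(¬b → ◇a), u
5. ¬◇¬(¬b → ◇a), u
6. c, u
7. b, u
8. ¬b, u
9. ¬◇a, u
Accessibility: uRu
Branch closes: b and ¬b both at u.
Every branch closes; the branch above is one of them.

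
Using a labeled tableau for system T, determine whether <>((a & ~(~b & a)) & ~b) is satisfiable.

Unsatisfiable

1. <>((a & ~(~b & a)) & ~b), 0
2. (a & ~(~b & a)) & ~b, 1
3. a & ~(~b & a), 1
4. ~b, 1
5. a, 1
6. ~(~b & a), 1
7. ~a, 1
Accessibility: 0R0, 0R1, 1R1
Branch closes: a and ~a both at 1.
All branches of the tableau close; one closing branch shown above.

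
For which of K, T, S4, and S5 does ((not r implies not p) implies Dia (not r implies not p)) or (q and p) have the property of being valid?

K-tableau for the negation not (((not r implies not p) implies Dia (not r implies not p)) or (q and p)):
1. not (((not r implies not p) implies Dia (not r implies not p)) or (q and p)), u
2. not ((not r implies not p) implies Dia (not r implies not p)), u
3. not (q and p), u
4. not r implies not p, u
5. not Dia (not r implies not p), u
6. not p, u
Complete open branch: countermodel on a K-frame, so not valid in K.
T-tableau for the negation not (((not r implies not p) implies Dia (not r implies not p)) or (q and p)):
1. not (((not r implies not p) implies Dia (not r implies not p)) or (q and p)), u
2. not ((not r implies not p) implies Dia (not r implies not p)), u
3. not (q and p), u
4. not r implies not p, u
5. not Dia (not r implies not p), u
6. not (not r implies not p), u
7. not r, u
8. p, u
9. not q, u
10. not p, u
Accessibility: uRu
Branch closes: p and not p both at u.
Every branch closes (one shown): valid in T, hence also in S4, S5 (every theorem of T is a theorem of S4 and S5).

T, S4, S5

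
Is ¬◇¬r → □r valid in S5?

Tableau for the negation ¬(¬◇¬r → □r):
1. ¬(¬◇¬r → □r), w0
2. ¬◇¬r, w0   [¬→-rule on 1]
3. ¬□r, w0   [¬→-rule on 1]
4. r, w0   [¬◇-rule on 2 via w0Rw0]
5. ¬r, w1   [¬□-rule on 3: fresh world w1, w0Rw1]
6. r, w1   [¬◇-rule on 2 via w0Rw1]
Accessibility: w0Rw0, w0Rw1, w1Rw0, w1Rw1
Branch closes: r and ¬r both at w1.
Every branch of the negation's tableau closes; the branch above is one of them.

Valid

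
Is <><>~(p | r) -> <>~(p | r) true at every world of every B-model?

No, not valid

Tableau for the negation ~(<><>~(p | r) -> <>~(p | r)):
1. ~(<><>~(p | r) -> <>~(p | r)), u
2. <><>~(p | r), u   [~->-rule on 1]
3. ~<>~(p | r), u   [~->-rule on 1]
4. p | r, u   [~<>-rule on 3 via uRu]
5. r, u   [|-rule on 4 (branches; this branch)]
6. <>~(p | r), v   [<>-rule on 2: fresh world v, uRv]
7. p | r, v   [~<>-rule on 3 via uRv]
8. r, v   [|-rule on 7 (branches; this branch)]
9. ~(p | r), w   [<>-rule on 6: fresh world w, vRw]
10. ~p, w   [~|-rule on 9]
11. ~r, w   [~|-rule on 9]
Accessibility: uRu, uRv, vRu, vRv, vRw, wRv, wRw
The negation has an open branch (countermodel exists).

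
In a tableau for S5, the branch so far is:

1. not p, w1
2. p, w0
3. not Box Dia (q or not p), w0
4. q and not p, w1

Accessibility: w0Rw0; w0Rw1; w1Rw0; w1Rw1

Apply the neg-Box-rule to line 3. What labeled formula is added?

a fresh world w2 with w0Rw2, and not Dia (q or not p) at w2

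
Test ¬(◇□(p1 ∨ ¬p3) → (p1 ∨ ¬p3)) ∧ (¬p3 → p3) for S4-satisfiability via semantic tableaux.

1. ¬(◇□(p1 ∨ ¬p3) → (p1 ∨ ¬p3)) ∧ (¬p3 → p3), w0
2. ¬(◇□(p1 ∨ ¬p3) → (p1 ∨ ¬p3)), w0   [∧-rule on 1]
3. ¬p3 → p3, w0   [∧-rule on 1]
4. ◇□(p1 ∨ ¬p3), w0   [¬→-rule on 2]
5. ¬(p1 ∨ ¬p3), w0   [¬→-rule on 2]
6. ¬p1, w0   [¬∨-rule on 5]
7. p3, w0   [¬∨-rule on 5]
8. □(p1 ∨ ¬p3), w1   [◇-rule on 4: fresh world w1, w0Rw1]
9. p1 ∨ ¬p3, w1   [□-rule on 8 via w1Rw1]
10. ¬p3, w1   [∨-rule on 9 (branches; this branch)]
Accessibility: w0Rw0, w0Rw1, w1Rw1

Yes, satisfiable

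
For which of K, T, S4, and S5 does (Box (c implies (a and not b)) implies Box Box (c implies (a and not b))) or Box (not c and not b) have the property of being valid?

T-tableau for the negation not ((Box (c implies (a and not b)) implies Box Box (c implies (a and not b))) or Box (not c and not b)):
1. not ((Box (c implies (a and not b)) implies Box Box (c implies (a and not b))) or Box (not c and not b)), u
2. not (Box (c implies (a and not b)) implies Box Box (c implies (a and not b))), u
3. not Box (not c and not b), u
4. Box (c implies (a and not b)), u
5. not Box Box (c implies (a and not b)), u
6. c implies (a and not b), u
7. a and not b, u
8. a, u
9. not b, u
10. not (not c and not b), v
11. c implies (a and not b), v
12. b, v
13. not c, v
14. not Box (c implies (a and not b)), w
15. c implies (a and not b), w
16. a and not b, w
17. a, w
18. not b, w
19. not (c implies (a and not b)), x
20. c, x
21. not (a and not b), x
22. b, x
Accessibility: uRu, uRv, uRw, vRv, wRw, wRx, xRx
Complete open branch: countermodel on a T-frame, so not valid in T, nor in K (the same frame is also a K-frame).
S4-tableau for the negation not ((Box (c implies (a and not b)) implies Box Box (c implies (a and not b))) or Box (not c and not b)):
1. not ((Box (c implies (a and not b)) implies Box Box (c implies (a and not b))) or Box (not c and not b)), u
2. not (Box (c implies (a and not b)) implies Box Box (c implies (a and not b))), u
3. not Box (not c and not b), u
4. Box (c implies (a and not b)), u
5. not Box Box (c implies (a and not b)), u
6. c implies (a and not b), u
7. a and not b, u
8. a, u
9. not b, u
10. not (not c and not b), v
11. c implies (a and not b), v
12. c, v
13. a and not b, v
14. a, v
15. not b, v
16. not Box (c implies (a and not b)), w
17. c implies (a and not b), w
18. a and not b, w
19. a, w
20. not b, w
21. not (c implies (a and not b)), x
22. c, x
23. not (a and not b), x
24. c implies (a and not b), x
25. b, x
26. a and not b, x
27. a, x
28. not b, x
Accessibility: uRu, uRv, uRw, uRx, vRv, wRw, wRx, xRx
Branch closes: b and not b both at x.
Every branch closes (one shown): valid in S4, hence also in S5 (every theorem of S4 is a theorem of S5).

S4, S5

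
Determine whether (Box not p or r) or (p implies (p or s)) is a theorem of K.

Tableau for the negation not ((Box not p or r) or (p implies (p or s))):
1. not ((Box not p or r) or (p implies (p or s))), u
2. not (Box not p or r), u   [neg-or-rule on 1]
3. not (p implies (p or s)), u   [neg-or-rule on 1]
4. not Box not p, u   [neg-or-rule on 2]
5. not r, u   [neg-or-rule on 2]
6. p, u   [neg-implies-rule on 3]
7. not (p or s), u   [neg-implies-rule on 3]
8. not p, u   [neg-or-rule on 7]
9. not s, u   [neg-or-rule on 7]
Branch closes: p and not p both at u.
Every branch of the negation's tableau closes; the branch above is one of them.

Valid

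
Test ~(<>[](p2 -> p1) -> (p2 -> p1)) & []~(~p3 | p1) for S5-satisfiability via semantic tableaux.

1. ~(<>[](p2 -> p1) -> (p2 -> p1)) & []~(~p3 | p1), 0
2. ~(<>[](p2 -> p1) -> (p2 -> p1)), 0
3. []~(~p3 | p1), 0
4. <>[](p2 -> p1), 0
5. ~(p2 -> p1), 0
6. p2, 0
7. ~p1, 0
8. ~(~p3 | p1), 0
9. p3, 0
10. [](p2 -> p1), 1
11. ~(~p3 | p1), 1
12. p3, 1
13. ~p1, 1
14. p2 -> p1, 0
15. p2 -> p1, 1
16. p1, 0
Accessibility: 0R0, 0R1, 1R0, 1R1
Branch closes: p1 and ~p1 both at 0.
Every branch closes; the branch above is one of them.

Unsatisfiable (every branch closes)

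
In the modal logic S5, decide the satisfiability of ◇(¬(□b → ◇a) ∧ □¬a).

1. ◇(¬(□b → ◇a) ∧ □¬a), u
2. ¬(□b → ◇a) ∧ □¬a, v
3. ¬(□b → ◇a), v
4. □¬a, v
5. □b, v
6. ¬◇a, v
7. ¬a, u
8. ¬a, v
9. b, u
10. b, v
Accessibility: uRu, uRv, vRu, vRv

Yes, satisfiable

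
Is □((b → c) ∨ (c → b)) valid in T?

Valid

Tableau for the negation ¬□((b → c) ∨ (c → b)):
1. ¬□((b → c) ∨ (c → b)), w0
2. ¬((b → c) ∨ (c → b)), w1   [¬□-rule on 1: fresh world w1, w0Rw1]
3. ¬(b → c), w1   [¬∨-rule on 2]
4. ¬(c → b), w1   [¬∨-rule on 2]
5. b, w1   [¬→-rule on 3]
6. ¬c, w1   [¬→-rule on 3]
7. c, w1   [¬→-rule on 4]
8. ¬b, w1   [¬→-rule on 4]
Accessibility: w0Rw0, w0Rw1, w1Rw1
Branch closes: c and ¬c both at w1.
All branches of the negation close; one closing branch shown above.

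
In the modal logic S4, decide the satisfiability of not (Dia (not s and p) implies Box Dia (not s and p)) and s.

Yes, satisfiable

1. not (Dia (not s and p) implies Box Dia (not s and p)) and s, w0
2. not (Dia (not s and p) implies Box Dia (not s and p)), w0
3. s, w0
4. Dia (not s and p), w0
5. not Box Dia (not s and p), w0
6. not s and p, w1
7. not s, w1
8. p, w1
9. not Dia (not s and p), w2
10. not (not s and p), w2
11. not p, w2
Accessibility: w0Rw0, w0Rw1, w0Rw2, w1Rw1, w2Rw2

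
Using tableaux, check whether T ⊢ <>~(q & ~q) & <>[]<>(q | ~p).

Invalid (countermodel exists)

Tableau for the negation ~(<>~(q & ~q) & <>[]<>(q | ~p)):
1. ~(<>~(q & ~q) & <>[]<>(q | ~p)), 0
2. ~<>[]<>(q | ~p), 0   [~&-rule on 1 (branches; this branch)]
3. ~[]<>(q | ~p), 0   [~<>-rule on 2 via 0R0]
4. ~<>(q | ~p), 1   [~[]-rule on 3: fresh world 1, 0R1]
5. ~[]<>(q | ~p), 1   [~<>-rule on 2 via 0R1]
6. ~(q | ~p), 1   [~<>-rule on 4 via 1R1]
7. ~q, 1   [~|-rule on 6]
8. p, 1   [~|-rule on 6]
9. ~<>(q | ~p), 2   [~[]-rule on 5: fresh world 2, 1R2]
10. ~(q | ~p), 2   [~<>-rule on 4 via 1R2]
11. ~q, 2   [~|-rule on 10]
12. p, 2   [~|-rule on 10]
Accessibility: 0R0, 0R1, 1R1, 1R2, 2R2
The negation has an open branch (countermodel exists).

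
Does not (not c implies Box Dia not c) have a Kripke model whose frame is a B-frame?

Unsatisfiable (every branch closes)

1. not (not c implies Box Dia not c), 0
2. not c, 0   [neg-implies-rule on 1]
3. not Box Dia not c, 0   [neg-implies-rule on 1]
4. not Dia not c, 1   [neg-Box-rule on 3: fresh world 1, 0R1]
5. c, 0   [neg-Dia-rule on 4 via 1R0]
Accessibility: 0R0, 0R1, 1R0, 1R1
Branch closes: c and not c both at 0.
Every branch closes; the branch above is one of them.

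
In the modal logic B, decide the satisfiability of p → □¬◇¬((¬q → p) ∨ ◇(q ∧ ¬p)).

Satisfiable (open branch found)

1. p → □¬◇¬((¬q → p) ∨ ◇(q ∧ ¬p)), 0
2. □¬◇¬((¬q → p) ∨ ◇(q ∧ ¬p)), 0
3. ¬◇¬((¬q → p) ∨ ◇(q ∧ ¬p)), 0
4. (¬q → p) ∨ ◇(q ∧ ¬p), 0
5. ◇(q ∧ ¬p), 0
6. q ∧ ¬p, 1
7. q, 1
8. ¬p, 1
9. ¬◇¬((¬q → p) ∨ ◇(q ∧ ¬p)), 1
10. (¬q → p) ∨ ◇(q ∧ ¬p), 1
11. ◇(q ∧ ¬p), 1
12. q ∧ ¬p, 2
13. q, 2
14. ¬p, 2
15. (¬q → p) ∨ ◇(q ∧ ¬p), 2
16. ◇(q ∧ ¬p), 2
17. q ∧ ¬p, 3
18. q, 3
19. ¬p, 3
Accessibility: 0R0, 0R1, 1R0, 1R1, 1R2, 2R1, 2R2, 2R3, 3R2, 3R3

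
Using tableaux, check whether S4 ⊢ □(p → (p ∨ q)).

Valid in S4

Tableau for the negation ¬□(p → (p ∨ q)):
1. ¬□(p → (p ∨ q)), u
2. ¬(p → (p ∨ q)), v
3. p, v
4. ¬(p ∨ q), v
5. ¬p, v
6. ¬q, v
Accessibility: uRu, uRv, vRv
Branch closes: p and ¬p both at v.
All branches of the negation close; one closing branch shown above.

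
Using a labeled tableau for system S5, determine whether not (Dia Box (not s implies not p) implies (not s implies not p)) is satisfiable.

1. not (Dia Box (not s implies not p) implies (not s implies not p)), u
2. Dia Box (not s implies not p), u
3. not (not s implies not p), u
4. not s, u
5. p, u
6. Box (not s implies not p), v
7. not s implies not p, u
8. not s implies not p, v
9. not p, u
Accessibility: uRu, uRv, vRu, vRv
Branch closes: p and not p both at u.
All branches of the tableau close; one closing branch shown above.

Unsatisfiable (every branch closes)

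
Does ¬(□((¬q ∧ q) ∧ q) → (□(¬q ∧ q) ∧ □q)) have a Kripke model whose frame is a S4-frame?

1. ¬(□((¬q ∧ q) ∧ q) → (□(¬q ∧ q) ∧ □q)), u
2. □((¬q ∧ q) ∧ q), u
3. ¬(□(¬q ∧ q) ∧ □q), u
4. (¬q ∧ q) ∧ q, u
5. ¬q ∧ q, u
6. q, u
7. ¬q, u
Accessibility: uRu
Branch closes: q and ¬q both at u.
All branches of the tableau close; one closing branch shown above.

Unsatisfiable (every branch closes)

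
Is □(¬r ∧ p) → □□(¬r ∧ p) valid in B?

Invalid (countermodel exists)

Tableau for the negation ¬(□(¬r ∧ p) → □□(¬r ∧ p)):
1. ¬(□(¬r ∧ p) → □□(¬r ∧ p)), w0
2. □(¬r ∧ p), w0
3. ¬□□(¬r ∧ p), w0
4. ¬r ∧ p, w0
5. ¬r, w0
6. p, w0
7. ¬□(¬r ∧ p), w1
8. ¬r ∧ p, w1
9. ¬r, w1
10. p, w1
11. ¬(¬r ∧ p), w2
12. ¬p, w2
Accessibility: w0Rw0, w0Rw1, w1Rw0, w1Rw1, w1Rw2, w2Rw1, w2Rw2
The negation has an open branch (countermodel exists).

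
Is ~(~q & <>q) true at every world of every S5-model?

No, not valid

Tableau for the negation ~q & <>q:
1. ~q & <>q, 0
2. ~q, 0
3. <>q, 0
4. q, 1
Accessibility: 0R0, 0R1, 1R0, 1R1
The negation has an open branch (countermodel exists).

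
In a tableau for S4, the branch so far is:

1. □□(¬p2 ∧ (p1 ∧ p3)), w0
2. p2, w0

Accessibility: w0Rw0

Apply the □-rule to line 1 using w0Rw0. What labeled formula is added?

□(¬p2 ∧ (p1 ∧ p3)), w0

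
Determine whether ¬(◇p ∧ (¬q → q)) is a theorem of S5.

Tableau for the negation ◇p ∧ (¬q → q):
1. ◇p ∧ (¬q → q), 0
2. ◇p, 0   [∧-rule on 1]
3. ¬q → q, 0   [∧-rule on 1]
4. q, 0   [→-rule on 3 (branches; this branch)]
5. p, 1   [◇-rule on 2: fresh world 1, 0R1]
Accessibility: 0R0, 0R1, 1R0, 1R1
The negation has an open branch (countermodel exists).

Not valid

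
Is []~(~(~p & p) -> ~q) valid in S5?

Tableau for the negation ~[]~(~(~p & p) -> ~q):
1. ~[]~(~(~p & p) -> ~q), w0
2. ~(~p & p) -> ~q, w1
3. ~q, w1
Accessibility: w0Rw0, w0Rw1, w1Rw0, w1Rw1
The negation has an open branch (countermodel exists).

Invalid (countermodel exists)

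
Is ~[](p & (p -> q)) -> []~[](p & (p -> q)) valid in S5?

Valid

Tableau for the negation ~(~[](p & (p -> q)) -> []~[](p & (p -> q))):
1. ~(~[](p & (p -> q)) -> []~[](p & (p -> q))), u
2. ~[](p & (p -> q)), u
3. ~[]~[](p & (p -> q)), u
4. ~(p & (p -> q)), v
5. ~(p -> q), v
6. p, v
7. ~q, v
8. [](p & (p -> q)), w
9. p & (p -> q), u
10. p, u
11. p -> q, u
12. p & (p -> q), v
13. p -> q, v
14. p & (p -> q), w
15. p, w
16. p -> q, w
17. q, u
18. q, v
Accessibility: uRu, uRv, uRw, vRu, vRv, vRw, wRu, wRv, wRw
Branch closes: q and ~q both at v.
Every branch of the negation's tableau closes; the branch above is one of them.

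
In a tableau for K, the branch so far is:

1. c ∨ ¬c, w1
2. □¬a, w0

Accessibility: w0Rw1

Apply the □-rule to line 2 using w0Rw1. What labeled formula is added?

¬a, w1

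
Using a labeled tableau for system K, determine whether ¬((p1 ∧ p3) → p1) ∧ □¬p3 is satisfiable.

1. ¬((p1 ∧ p3) → p1) ∧ □¬p3, 0
2. ¬((p1 ∧ p3) → p1), 0
3. □¬p3, 0
4. p1 ∧ p3, 0
5. ¬p1, 0
6. p1, 0
7. p3, 0
Branch closes: p1 and ¬p1 both at 0.
Every branch closes; the branch above is one of them.

No, unsatisfiable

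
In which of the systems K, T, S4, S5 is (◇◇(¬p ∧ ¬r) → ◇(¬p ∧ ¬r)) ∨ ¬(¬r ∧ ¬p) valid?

T, S4, S5

T-tableau for the negation ¬((◇◇(¬p ∧ ¬r) → ◇(¬p ∧ ¬r)) ∨ ¬(¬r ∧ ¬p)):
1. ¬((◇◇(¬p ∧ ¬r) → ◇(¬p ∧ ¬r)) ∨ ¬(¬r ∧ ¬p)), u
2. ¬(◇◇(¬p ∧ ¬r) → ◇(¬p ∧ ¬r)), u   [¬∨-rule on 1]
3. ¬r ∧ ¬p, u   [¬∨-rule on 1]
4. ◇◇(¬p ∧ ¬r), u   [¬→-rule on 2]
5. ¬◇(¬p ∧ ¬r), u   [¬→-rule on 2]
6. ¬r, u   [∧-rule on 3]
7. ¬p, u   [∧-rule on 3]
8. ¬(¬p ∧ ¬r), u   [¬◇-rule on 5 via uRu]
9. r, u   [¬∧-rule on 8 (branches; this branch)]
Accessibility: uRu
Branch closes: r and ¬r both at u.
Every branch closes (one shown): valid in T, hence also in S4, S5 (every theorem of T is a theorem of S4 and S5).
K-tableau for the negation ¬((◇◇(¬p ∧ ¬r) → ◇(¬p ∧ ¬r)) ∨ ¬(¬r ∧ ¬p)):
1. ¬((◇◇(¬p ∧ ¬r) → ◇(¬p ∧ ¬r)) ∨ ¬(¬r ∧ ¬p)), u
2. ¬(◇◇(¬p ∧ ¬r) → ◇(¬p ∧ ¬r)), u   [¬∨-rule on 1]
3. ¬r ∧ ¬p, u   [¬∨-rule on 1]
4. ◇◇(¬p ∧ ¬r), u   [¬→-rule on 2]
5. ¬◇(¬p ∧ ¬r), u   [¬→-rule on 2]
6. ¬r, u   [∧-rule on 3]
7. ¬p, u   [∧-rule on 3]
8. ◇(¬p ∧ ¬r), v   [◇-rule on 4: fresh world v, uRv]
9. ¬(¬p ∧ ¬r), v   [¬◇-rule on 5 via uRv]
10. r, v   [¬∧-rule on 9 (branches; this branch)]
11. ¬p ∧ ¬r, w   [◇-rule on 8: fresh world w, vRw]
12. ¬p, w   [∧-rule on 11]
13. ¬r, w   [∧-rule on 11]
Accessibility: uRv, vRw
Complete open branch: countermodel on a K-frame, so not valid in K.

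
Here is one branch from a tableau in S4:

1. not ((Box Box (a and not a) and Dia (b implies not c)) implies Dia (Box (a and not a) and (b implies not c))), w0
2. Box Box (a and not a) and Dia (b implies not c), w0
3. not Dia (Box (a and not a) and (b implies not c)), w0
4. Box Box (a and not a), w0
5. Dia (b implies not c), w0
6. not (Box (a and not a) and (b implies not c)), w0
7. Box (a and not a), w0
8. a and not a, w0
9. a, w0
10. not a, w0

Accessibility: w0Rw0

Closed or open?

Both a and not a appear at w0.

Closed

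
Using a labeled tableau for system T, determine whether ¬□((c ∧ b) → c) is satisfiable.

1. ¬□((c ∧ b) → c), 0
2. ¬((c ∧ b) → c), 1   [¬□-rule on 1: fresh world 1, 0R1]
3. c ∧ b, 1   [¬→-rule on 2]
4. ¬c, 1   [¬→-rule on 2]
5. c, 1   [∧-rule on 3]
6. b, 1   [∧-rule on 3]
Accessibility: 0R0, 0R1, 1R1
Branch closes: c and ¬c both at 1.
Every branch closes; the branch above is one of them.

Unsatisfiable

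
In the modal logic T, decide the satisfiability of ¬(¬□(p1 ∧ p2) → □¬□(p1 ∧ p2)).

1. ¬(¬□(p1 ∧ p2) → □¬□(p1 ∧ p2)), u
2. ¬□(p1 ∧ p2), u   [¬→-rule on 1]
3. ¬□¬□(p1 ∧ p2), u   [¬→-rule on 1]
4. ¬(p1 ∧ p2), v   [¬□-rule on 2: fresh world v, uRv]
5. ¬p2, v   [¬∧-rule on 4 (branches; this branch)]
6. □(p1 ∧ p2), w   [¬□-rule on 3: fresh world w, uRw]
7. p1 ∧ p2, w   [□-rule on 6 via wRw]
8. p1, w   [∧-rule on 7]
9. p2, w   [∧-rule on 7]
Accessibility: uRu, uRv, uRw, vRv, wRw

Satisfiable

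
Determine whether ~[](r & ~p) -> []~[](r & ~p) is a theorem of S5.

Yes, valid

Tableau for the negation ~(~[](r & ~p) -> []~[](r & ~p)):
1. ~(~[](r & ~p) -> []~[](r & ~p)), u
2. ~[](r & ~p), u   [~->-rule on 1]
3. ~[]~[](r & ~p), u   [~->-rule on 1]
4. ~(r & ~p), v   [~[]-rule on 2: fresh world v, uRv]
5. p, v   [~&-rule on 4 (branches; this branch)]
6. [](r & ~p), w   [~[]-rule on 3: fresh world w, uRw]
7. r & ~p, u   [[]-rule on 6 via wRu]
8. r, u   [&-rule on 7]
9. ~p, u   [&-rule on 7]
10. r & ~p, v   [[]-rule on 6 via wRv]
11. r, v   [&-rule on 10]
12. ~p, v   [&-rule on 10]
Accessibility: uRu, uRv, uRw, vRu, vRv, vRw, wRu, wRv, wRw
Branch closes: p and ~p both at v.
All branches of the negation close; one closing branch shown above.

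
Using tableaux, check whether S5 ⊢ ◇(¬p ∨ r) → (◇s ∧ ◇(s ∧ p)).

Tableau for the negation ¬(◇(¬p ∨ r) → (◇s ∧ ◇(s ∧ p))):
1. ¬(◇(¬p ∨ r) → (◇s ∧ ◇(s ∧ p))), w0
2. ◇(¬p ∨ r), w0
3. ¬(◇s ∧ ◇(s ∧ p)), w0
4. ¬◇(s ∧ p), w0
5. ¬(s ∧ p), w0
6. ¬p, w0
7. ¬p ∨ r, w1
8. ¬(s ∧ p), w1
9. r, w1
10. ¬p, w1
Accessibility: w0Rw0, w0Rw1, w1Rw0, w1Rw1
The negation has an open branch (countermodel exists).

Invalid (countermodel exists)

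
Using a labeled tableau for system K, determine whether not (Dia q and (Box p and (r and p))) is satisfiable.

Yes, satisfiable

1. not (Dia q and (Box p and (r and p))), 0
2. not (Box p and (r and p)), 0
3. not (r and p), 0
4. not p, 0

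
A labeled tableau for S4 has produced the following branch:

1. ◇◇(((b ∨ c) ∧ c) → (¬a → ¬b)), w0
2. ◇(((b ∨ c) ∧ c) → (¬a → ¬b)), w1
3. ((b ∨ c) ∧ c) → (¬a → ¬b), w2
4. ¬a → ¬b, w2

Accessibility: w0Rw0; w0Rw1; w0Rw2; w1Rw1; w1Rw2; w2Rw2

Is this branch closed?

No, open

There is no literal clash: for every atom and world, at most one sign appears.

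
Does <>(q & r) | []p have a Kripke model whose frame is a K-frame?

Yes, satisfiable

1. <>(q & r) | []p, 0
2. []p, 0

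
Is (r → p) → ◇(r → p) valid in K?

Tableau for the negation ¬((r → p) → ◇(r → p)):
1. ¬((r → p) → ◇(r → p)), w0
2. r → p, w0   [¬→-rule on 1]
3. ¬◇(r → p), w0   [¬→-rule on 1]
4. p, w0   [→-rule on 2 (branches; this branch)]
The negation has an open branch (countermodel exists).

Invalid (countermodel exists)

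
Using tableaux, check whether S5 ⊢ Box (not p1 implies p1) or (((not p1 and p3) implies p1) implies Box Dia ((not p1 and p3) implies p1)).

Tableau for the negation not (Box (not p1 implies p1) or (((not p1 and p3) implies p1) implies Box Dia ((not p1 and p3) implies p1))):
1. not (Box (not p1 implies p1) or (((not p1 and p3) implies p1) implies Box Dia ((not p1 and p3) implies p1))), u
2. not Box (not p1 implies p1), u   [neg-or-rule on 1]
3. not (((not p1 and p3) implies p1) implies Box Dia ((not p1 and p3) implies p1)), u   [neg-or-rule on 1]
4. (not p1 and p3) implies p1, u   [neg-implies-rule on 3]
5. not Box Dia ((not p1 and p3) implies p1), u   [neg-implies-rule on 3]
6. not (not p1 and p3), u   [implies-rule on 4 (branches; this branch)]
7. not p3, u   [neg-and-rule on 6 (branches; this branch)]
8. not (not p1 implies p1), v   [neg-Box-rule on 2: fresh world v, uRv]
9. not p1, v   [neg-implies-rule on 8]
10. not Dia ((not p1 and p3) implies p1), w   [neg-Box-rule on 5: fresh world w, uRw]
11. not ((not p1 and p3) implies p1), u   [neg-Dia-rule on 10 via wRu]
12. not p1 and p3, u   [neg-implies-rule on 11]
13. not p1, u   [neg-implies-rule on 11]
14. p3, u   [and-rule on 12]
Accessibility: uRu, uRv, uRw, vRu, vRv, vRw, wRu, wRv, wRw
Branch closes: p3 and not p3 both at u.
All branches of the negation close; one closing branch shown above.

Yes, valid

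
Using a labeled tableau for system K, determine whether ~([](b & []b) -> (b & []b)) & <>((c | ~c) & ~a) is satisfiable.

Satisfiable (open branch found)

1. ~([](b & []b) -> (b & []b)) & <>((c | ~c) & ~a), w0
2. ~([](b & []b) -> (b & []b)), w0
3. <>((c | ~c) & ~a), w0
4. [](b & []b), w0
5. ~(b & []b), w0
6. ~b, w0
7. (c | ~c) & ~a, w1
8. c | ~c, w1
9. ~a, w1
10. b & []b, w1
11. b, w1
12. []b, w1
13. ~c, w1
Accessibility: w0Rw1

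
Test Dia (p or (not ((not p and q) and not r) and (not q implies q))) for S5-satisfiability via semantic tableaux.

1. Dia (p or (not ((not p and q) and not r) and (not q implies q))), 0
2. p or (not ((not p and q) and not r) and (not q implies q)), 1
3. not ((not p and q) and not r) and (not q implies q), 1
4. not ((not p and q) and not r), 1
5. not q implies q, 1
6. r, 1
7. q, 1
Accessibility: 0R0, 0R1, 1R0, 1R1

Satisfiable (open branch found)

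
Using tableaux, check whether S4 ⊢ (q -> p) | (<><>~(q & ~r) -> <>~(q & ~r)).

Valid

Tableau for the negation ~((q -> p) | (<><>~(q & ~r) -> <>~(q & ~r))):
1. ~((q -> p) | (<><>~(q & ~r) -> <>~(q & ~r))), 0
2. ~(q -> p), 0
3. ~(<><>~(q & ~r) -> <>~(q & ~r)), 0
4. q, 0
5. ~p, 0
6. <><>~(q & ~r), 0
7. ~<>~(q & ~r), 0
8. q & ~r, 0
9. ~r, 0
10. <>~(q & ~r), 1
11. q & ~r, 1
12. q, 1
13. ~r, 1
14. ~(q & ~r), 2
15. q & ~r, 2
16. q, 2
17. ~r, 2
18. r, 2
Accessibility: 0R0, 0R1, 0R2, 1R1, 1R2, 2R2
Branch closes: r and ~r both at 2.
All branches of the negation close; one closing branch shown above.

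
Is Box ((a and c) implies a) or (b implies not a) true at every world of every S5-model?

Valid in S5

Tableau for the negation not (Box ((a and c) implies a) or (b implies not a)):
1. not (Box ((a and c) implies a) or (b implies not a)), w0
2. not Box ((a and c) implies a), w0   [neg-or-rule on 1]
3. not (b implies not a), w0   [neg-or-rule on 1]
4. b, w0   [neg-implies-rule on 3]
5. a, w0   [neg-implies-rule on 3]
6. not ((a and c) implies a), w1   [neg-Box-rule on 2: fresh world w1, w0Rw1]
7. a and c, w1   [neg-implies-rule on 6]
8. not a, w1   [neg-implies-rule on 6]
9. a, w1   [and-rule on 7]
10. c, w1   [and-rule on 7]
Accessibility: w0Rw0, w0Rw1, w1Rw0, w1Rw1
Branch closes: a and not a both at w1.
All branches of the negation close; one closing branch shown above.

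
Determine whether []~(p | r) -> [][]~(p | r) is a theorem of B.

Invalid (countermodel exists)

Tableau for the negation ~([]~(p | r) -> [][]~(p | r)):
1. ~([]~(p | r) -> [][]~(p | r)), u
2. []~(p | r), u
3. ~[][]~(p | r), u
4. ~(p | r), u
5. ~p, u
6. ~r, u
7. ~[]~(p | r), v
8. ~(p | r), v
9. ~p, v
10. ~r, v
11. p | r, w
12. r, w
Accessibility: uRu, uRv, vRu, vRv, vRw, wRv, wRw
The negation has an open branch (countermodel exists).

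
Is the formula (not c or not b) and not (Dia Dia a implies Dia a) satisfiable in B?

Yes, satisfiable

1. (not c or not b) and not (Dia Dia a implies Dia a), u
2. not c or not b, u
3. not (Dia Dia a implies Dia a), u
4. Dia Dia a, u
5. not Dia a, u
6. not a, u
7. not b, u
8. Dia a, v
9. not a, v
10. a, w
Accessibility: uRu, uRv, vRu, vRv, vRw, wRv, wRw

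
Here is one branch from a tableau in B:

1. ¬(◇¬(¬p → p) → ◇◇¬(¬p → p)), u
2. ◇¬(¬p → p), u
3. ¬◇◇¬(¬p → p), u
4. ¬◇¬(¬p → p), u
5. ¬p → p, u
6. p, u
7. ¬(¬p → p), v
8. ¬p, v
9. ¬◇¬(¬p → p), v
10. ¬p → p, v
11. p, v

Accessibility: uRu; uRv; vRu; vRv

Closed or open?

Closed

Both p and ¬p appear at v.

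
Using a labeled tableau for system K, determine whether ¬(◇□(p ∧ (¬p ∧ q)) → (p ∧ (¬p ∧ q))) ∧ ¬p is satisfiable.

1. ¬(◇□(p ∧ (¬p ∧ q)) → (p ∧ (¬p ∧ q))) ∧ ¬p, u
2. ¬(◇□(p ∧ (¬p ∧ q)) → (p ∧ (¬p ∧ q))), u
3. ¬p, u
4. ◇□(p ∧ (¬p ∧ q)), u
5. ¬(p ∧ (¬p ∧ q)), u
6. ¬(¬p ∧ q), u
7. ¬q, u
8. □(p ∧ (¬p ∧ q)), v
Accessibility: uRv

Satisfiable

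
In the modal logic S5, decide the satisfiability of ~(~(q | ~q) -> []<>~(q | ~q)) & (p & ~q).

1. ~(~(q | ~q) -> []<>~(q | ~q)) & (p & ~q), 0
2. ~(~(q | ~q) -> []<>~(q | ~q)), 0
3. p & ~q, 0
4. ~(q | ~q), 0
5. ~[]<>~(q | ~q), 0
6. p, 0
7. ~q, 0
8. q, 0
Accessibility: 0R0
Branch closes: q and ~q both at 0.
(One branch shown.) All branches close.

No, unsatisfiable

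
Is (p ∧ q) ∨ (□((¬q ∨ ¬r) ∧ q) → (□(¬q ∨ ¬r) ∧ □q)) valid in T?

Tableau for the negation ¬((p ∧ q) ∨ (□((¬q ∨ ¬r) ∧ q) → (□(¬q ∨ ¬r) ∧ □q))):
1. ¬((p ∧ q) ∨ (□((¬q ∨ ¬r) ∧ q) → (□(¬q ∨ ¬r) ∧ □q))), 0
2. ¬(p ∧ q), 0   [¬∨-rule on 1]
3. ¬(□((¬q ∨ ¬r) ∧ q) → (□(¬q ∨ ¬r) ∧ □q)), 0   [¬∨-rule on 1]
4. □((¬q ∨ ¬r) ∧ q), 0   [¬→-rule on 3]
5. ¬(□(¬q ∨ ¬r) ∧ □q), 0   [¬→-rule on 3]
6. (¬q ∨ ¬r) ∧ q, 0   [□-rule on 4 via 0R0]
7. ¬q ∨ ¬r, 0   [∧-rule on 6]
8. q, 0   [∧-rule on 6]
9. ¬p, 0   [¬∧-rule on 2 (branches; this branch)]
10. ¬□(¬q ∨ ¬r), 0   [¬∧-rule on 5 (branches; this branch)]
11. ¬r, 0   [∨-rule on 7 (branches; this branch)]
12. ¬(¬q ∨ ¬r), 1   [¬□-rule on 10: fresh world 1, 0R1]
13. q, 1   [¬∨-rule on 12]
14. r, 1   [¬∨-rule on 12]
15. (¬q ∨ ¬r) ∧ q, 1   [□-rule on 4 via 0R1]
16. ¬q ∨ ¬r, 1   [∧-rule on 15]
17. ¬r, 1   [∨-rule on 16 (branches; this branch)]
Accessibility: 0R0, 0R1, 1R1
Branch closes: r and ¬r both at 1.
All branches of the negation close; one closing branch shown above.

Valid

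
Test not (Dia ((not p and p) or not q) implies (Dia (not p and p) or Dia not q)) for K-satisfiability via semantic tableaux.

Unsatisfiable (every branch closes)

1. not (Dia ((not p and p) or not q) implies (Dia (not p and p) or Dia not q)), w0
2. Dia ((not p and p) or not q), w0
3. not (Dia (not p and p) or Dia not q), w0
4. not Dia (not p and p), w0
5. not Dia not q, w0
6. (not p and p) or not q, w1
7. not (not p and p), w1
8. q, w1
9. not p and p, w1
10. not p, w1
11. p, w1
Accessibility: w0Rw1
Branch closes: p and not p both at w1.
Every branch closes; the branch above is one of them.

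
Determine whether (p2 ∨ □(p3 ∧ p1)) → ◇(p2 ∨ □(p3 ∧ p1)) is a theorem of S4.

Valid in S4

Tableau for the negation ¬((p2 ∨ □(p3 ∧ p1)) → ◇(p2 ∨ □(p3 ∧ p1))):
1. ¬((p2 ∨ □(p3 ∧ p1)) → ◇(p2 ∨ □(p3 ∧ p1))), 0
2. p2 ∨ □(p3 ∧ p1), 0
3. ¬◇(p2 ∨ □(p3 ∧ p1)), 0
4. ¬(p2 ∨ □(p3 ∧ p1)), 0
5. ¬p2, 0
6. ¬□(p3 ∧ p1), 0
7. □(p3 ∧ p1), 0
8. p3 ∧ p1, 0
9. p3, 0
10. p1, 0
11. ¬(p3 ∧ p1), 1
12. ¬(p2 ∨ □(p3 ∧ p1)), 1
13. ¬p2, 1
14. ¬□(p3 ∧ p1), 1
15. p3 ∧ p1, 1
16. p3, 1
17. p1, 1
18. ¬p1, 1
Accessibility: 0R0, 0R1, 1R1
Branch closes: p1 and ¬p1 both at 1.
Every branch of the negation's tableau closes; the branch above is one of them.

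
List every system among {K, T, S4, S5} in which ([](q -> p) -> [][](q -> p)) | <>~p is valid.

S4, S5

T-tableau for the negation ~(([](q -> p) -> [][](q -> p)) | <>~p):
1. ~(([](q -> p) -> [][](q -> p)) | <>~p), w0
2. ~([](q -> p) -> [][](q -> p)), w0   [~|-rule on 1]
3. ~<>~p, w0   [~|-rule on 1]
4. [](q -> p), w0   [~->-rule on 2]
5. ~[][](q -> p), w0   [~->-rule on 2]
6. p, w0   [~<>-rule on 3 via w0Rw0]
7. q -> p, w0   [[]-rule on 4 via w0Rw0]
8. ~[](q -> p), w1   [~[]-rule on 5: fresh world w1, w0Rw1]
9. p, w1   [~<>-rule on 3 via w0Rw1]
10. q -> p, w1   [[]-rule on 4 via w0Rw1]
11. ~(q -> p), w2   [~[]-rule on 8: fresh world w2, w1Rw2]
12. q, w2   [~->-rule on 11]
13. ~p, w2   [~->-rule on 11]
Accessibility: w0Rw0, w0Rw1, w1Rw1, w1Rw2, w2Rw2
Complete open branch: countermodel on a T-frame, so not valid in T, nor in K (the same frame is also a K-frame).
S4-tableau for the negation ~(([](q -> p) -> [][](q -> p)) | <>~p):
1. ~(([](q -> p) -> [][](q -> p)) | <>~p), w0
2. ~([](q -> p) -> [][](q -> p)), w0   [~|-rule on 1]
3. ~<>~p, w0   [~|-rule on 1]
4. [](q -> p), w0   [~->-rule on 2]
5. ~[][](q -> p), w0   [~->-rule on 2]
6. p, w0   [~<>-rule on 3 via w0Rw0]
7. q -> p, w0   [[]-rule on 4 via w0Rw0]
8. ~[](q -> p), w1   [~[]-rule on 5: fresh world w1, w0Rw1]
9. p, w1   [~<>-rule on 3 via w0Rw1]
10. q -> p, w1   [[]-rule on 4 via w0Rw1]
11. ~(q -> p), w2   [~[]-rule on 8: fresh world w2, w1Rw2]
12. q, w2   [~->-rule on 11]
13. ~p, w2   [~->-rule on 11]
14. p, w2   [~<>-rule on 3 via w0Rw2]
Accessibility: w0Rw0, w0Rw1, w0Rw2, w1Rw1, w1Rw2, w2Rw2
Branch closes: p and ~p both at w2.
Every branch closes (one shown): valid in S4, hence also in S5 (every theorem of S4 is a theorem of S5).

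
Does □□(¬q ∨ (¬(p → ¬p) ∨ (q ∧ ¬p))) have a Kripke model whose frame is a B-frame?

1. □□(¬q ∨ (¬(p → ¬p) ∨ (q ∧ ¬p))), u
2. □(¬q ∨ (¬(p → ¬p) ∨ (q ∧ ¬p))), u
3. ¬q ∨ (¬(p → ¬p) ∨ (q ∧ ¬p)), u
4. ¬(p → ¬p) ∨ (q ∧ ¬p), u
5. q ∧ ¬p, u
6. q, u
7. ¬p, u
Accessibility: uRu

Satisfiable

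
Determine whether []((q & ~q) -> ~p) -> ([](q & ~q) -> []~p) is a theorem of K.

Valid

Tableau for the negation ~([]((q & ~q) -> ~p) -> ([](q & ~q) -> []~p)):
1. ~([]((q & ~q) -> ~p) -> ([](q & ~q) -> []~p)), 0
2. []((q & ~q) -> ~p), 0
3. ~([](q & ~q) -> []~p), 0
4. [](q & ~q), 0
5. ~[]~p, 0
6. p, 1
7. (q & ~q) -> ~p, 1
8. q & ~q, 1
9. q, 1
10. ~q, 1
Accessibility: 0R1
Branch closes: q and ~q both at 1.
Every branch of the negation's tableau closes; the branch above is one of them.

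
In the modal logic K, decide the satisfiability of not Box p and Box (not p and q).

1. not Box p and Box (not p and q), w0
2. not Box p, w0
3. Box (not p and q), w0
4. not p, w1
5. not p and q, w1
6. q, w1
Accessibility: w0Rw1

Yes, satisfiable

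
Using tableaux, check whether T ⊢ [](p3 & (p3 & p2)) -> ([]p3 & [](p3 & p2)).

Tableau for the negation ~([](p3 & (p3 & p2)) -> ([]p3 & [](p3 & p2))):
1. ~([](p3 & (p3 & p2)) -> ([]p3 & [](p3 & p2))), u
2. [](p3 & (p3 & p2)), u
3. ~([]p3 & [](p3 & p2)), u
4. p3 & (p3 & p2), u
5. p3, u
6. p3 & p2, u
7. p2, u
8. ~[](p3 & p2), u
9. ~(p3 & p2), v
10. p3 & (p3 & p2), v
11. p3, v
12. p3 & p2, v
13. p2, v
14. ~p2, v
Accessibility: uRu, uRv, vRv
Branch closes: p2 and ~p2 both at v.
All branches of the negation close; one closing branch shown above.

Yes, valid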